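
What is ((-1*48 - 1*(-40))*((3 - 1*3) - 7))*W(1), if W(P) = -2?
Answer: -112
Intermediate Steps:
((-1*48 - 1*(-40))*((3 - 1*3) - 7))*W(1) = ((-1*48 - 1*(-40))*((3 - 1*3) - 7))*(-2) = ((-48 + 40)*((3 - 3) - 7))*(-2) = -8*(0 - 7)*(-2) = -8*(-7)*(-2) = 56*(-2) = -112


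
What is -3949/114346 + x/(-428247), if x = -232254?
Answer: 54174659/106684818 ≈ 0.50780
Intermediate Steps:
-3949/114346 + x/(-428247) = -3949/114346 - 232254/(-428247) = -3949*1/114346 - 232254*(-1/428247) = -3949/114346 + 506/933 = 54174659/106684818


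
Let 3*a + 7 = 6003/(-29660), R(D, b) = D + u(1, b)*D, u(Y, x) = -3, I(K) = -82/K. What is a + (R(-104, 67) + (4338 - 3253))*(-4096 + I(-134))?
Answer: -31569011668481/5961660 ≈ -5.2953e+6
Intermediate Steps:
R(D, b) = -2*D (R(D, b) = D - 3*D = -2*D)
a = -213623/88980 (a = -7/3 + (6003/(-29660))/3 = -7/3 + (6003*(-1/29660))/3 = -7/3 + (1/3)*(-6003/29660) = -7/3 - 2001/29660 = -213623/88980 ≈ -2.4008)
a + (R(-104, 67) + (4338 - 3253))*(-4096 + I(-134)) = -213623/88980 + (-2*(-104) + (4338 - 3253))*(-4096 - 82/(-134)) = -213623/88980 + (208 + 1085)*(-4096 - 82*(-1/134)) = -213623/88980 + 1293*(-4096 + 41/67) = -213623/88980 + 1293*(-274391/67) = -213623/88980 - 354787563/67 = -31569011668481/5961660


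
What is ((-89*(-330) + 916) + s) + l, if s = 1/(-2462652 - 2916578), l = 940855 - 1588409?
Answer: -3320426543641/5379230 ≈ -6.1727e+5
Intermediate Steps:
l = -647554
s = -1/5379230 (s = 1/(-5379230) = -1/5379230 ≈ -1.8590e-7)
((-89*(-330) + 916) + s) + l = ((-89*(-330) + 916) - 1/5379230) - 647554 = ((29370 + 916) - 1/5379230) - 647554 = (30286 - 1/5379230) - 647554 = 162915359779/5379230 - 647554 = -3320426543641/5379230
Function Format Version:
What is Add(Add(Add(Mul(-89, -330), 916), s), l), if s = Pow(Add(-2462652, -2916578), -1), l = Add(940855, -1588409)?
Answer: Rational(-3320426543641, 5379230) ≈ -6.1727e+5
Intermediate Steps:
l = -647554
s = Rational(-1, 5379230) (s = Pow(-5379230, -1) = Rational(-1, 5379230) ≈ -1.8590e-7)
Add(Add(Add(Mul(-89, -330), 916), s), l) = Add(Add(Add(Mul(-89, -330), 916), Rational(-1, 5379230)), -647554) = Add(Add(Add(29370, 916), Rational(-1, 5379230)), -647554) = Add(Add(30286, Rational(-1, 5379230)), -647554) = Add(Rational(162915359779, 5379230), -647554) = Rational(-3320426543641, 5379230)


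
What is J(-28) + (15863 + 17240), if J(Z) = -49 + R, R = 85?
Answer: 33139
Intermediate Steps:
J(Z) = 36 (J(Z) = -49 + 85 = 36)
J(-28) + (15863 + 17240) = 36 + (15863 + 17240) = 36 + 33103 = 33139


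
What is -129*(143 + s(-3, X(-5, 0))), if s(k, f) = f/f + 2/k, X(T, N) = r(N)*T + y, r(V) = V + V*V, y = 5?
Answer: -18490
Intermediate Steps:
r(V) = V + V²
X(T, N) = 5 + N*T*(1 + N) (X(T, N) = (N*(1 + N))*T + 5 = N*T*(1 + N) + 5 = 5 + N*T*(1 + N))
s(k, f) = 1 + 2/k
-129*(143 + s(-3, X(-5, 0))) = -129*(143 + (2 - 3)/(-3)) = -129*(143 - ⅓*(-1)) = -129*(143 + ⅓) = -129*430/3 = -18490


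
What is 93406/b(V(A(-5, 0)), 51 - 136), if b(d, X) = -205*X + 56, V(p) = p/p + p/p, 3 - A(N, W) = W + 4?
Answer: 93406/17481 ≈ 5.3433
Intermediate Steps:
A(N, W) = -1 - W (A(N, W) = 3 - (W + 4) = 3 - (4 + W) = 3 + (-4 - W) = -1 - W)
V(p) = 2 (V(p) = 1 + 1 = 2)
b(d, X) = 56 - 205*X
93406/b(V(A(-5, 0)), 51 - 136) = 93406/(56 - 205*(51 - 136)) = 93406/(56 - 205*(-85)) = 93406/(56 + 17425) = 93406/17481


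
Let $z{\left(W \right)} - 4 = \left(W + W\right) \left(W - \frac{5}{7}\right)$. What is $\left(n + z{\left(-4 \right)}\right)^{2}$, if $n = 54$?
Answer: $\frac{448900}{49} \approx 9161.2$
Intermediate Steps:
$z{\left(W \right)} = 4 + 2 W \left(- \frac{5}{7} + W\right)$ ($z{\left(W \right)} = 4 + \left(W + W\right) \left(W - \frac{5}{7}\right) = 4 + 2 W \left(W - \frac{5}{7}\right) = 4 + 2 W \left(- \frac{5}{7} + W\right)$)
$\left(n + z{\left(-4 \right)}\right)^{2} = \left(54 + \left(4 + 2 \left(-4\right)^{2} - - \frac{40}{7}\right)\right)^{2} = \left(54 + \left(4 + 2 \cdot 16 + \frac{40}{7}\right)\right)^{2} = \left(54 + \left(4 + 32 + \frac{40}{7}\right)\right)^{2} = \left(54 + \frac{292}{7}\right)^{2} = \left(\frac{670}{7}\right)^{2} = \frac{448900}{49}$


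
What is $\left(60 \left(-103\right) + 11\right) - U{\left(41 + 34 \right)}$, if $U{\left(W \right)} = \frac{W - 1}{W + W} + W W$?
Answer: $- \frac{884587}{75} \approx -11795.0$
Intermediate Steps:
$U{\left(W \right)} = W^{2} + \frac{-1 + W}{2 W}$ ($U{\left(W \right)} = \frac{-1 + W}{2 W} + W^{2} = W^{2} + \frac{-1 + W}{2 W}$)
$\left(60 \left(-103\right) + 11\right) - U{\left(41 + 34 \right)} = \left(60 \left(-103\right) + 11\right) - \frac{-1 + \left(41 + 34\right) + 2 \left(41 + 34\right)^{3}}{2 \left(41 + 34\right)} = \left(-6180 + 11\right) - \frac{-1 + 75 + 2 \cdot 75^{3}}{2 \cdot 75} = -6169 - \frac{1}{2} \cdot \frac{1}{75} \left(-1 + 75 + 2 \cdot 421875\right) = -6169 - \frac{1}{2} \cdot \frac{1}{75} \left(-1 + 75 + 843750\right) = -6169 - \frac{1}{2} \cdot \frac{1}{75} \cdot 843824 = -6169 - \frac{421912}{75} = - \frac{884587}{75}$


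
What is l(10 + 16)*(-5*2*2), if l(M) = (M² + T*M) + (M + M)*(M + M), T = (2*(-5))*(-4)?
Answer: -88400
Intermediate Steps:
T = 40 (T = -10*(-4) = 40)
l(M) = 5*M² + 40*M (l(M) = (M² + 40*M) + (M + M)*(M + M) = (M² + 40*M) + (2*M)*(2*M) = (M² + 40*M) + 4*M² = 5*M² + 40*M)
l(10 + 16)*(-5*2*2) = (5*(10 + 16)*(8 + (10 + 16)))*(-5*2*2) = (5*26*(8 + 26))*(-10*2) = (5*26*34)*(-20) = 4420*(-20) = -88400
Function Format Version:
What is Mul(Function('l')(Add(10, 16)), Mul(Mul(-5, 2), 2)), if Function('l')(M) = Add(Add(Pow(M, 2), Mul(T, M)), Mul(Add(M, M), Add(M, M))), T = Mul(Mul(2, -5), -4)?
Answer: -88400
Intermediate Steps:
T = 40 (T = Mul(-10, -4) = 40)
Function('l')(M) = Add(Mul(5, Pow(M, 2)), Mul(40, M)) (Function('l')(M) = Add(Add(Pow(M, 2), Mul(40, M)), Mul(Add(M, M), Add(M, M))) = Add(Add(Pow(M, 2), Mul(40, M)), Mul(Mul(2, M), Mul(2, M))) = Add(Add(Pow(M, 2), Mul(40, M)), Mul(4, Pow(M, 2))) = Add(Mul(5, Pow(M, 2)), Mul(40, M)))
Mul(Function('l')(Add(10, 16)), Mul(Mul(-5, 2), 2)) = Mul(Mul(5, Add(10, 16), Add(8, Add(10, 16))), Mul(Mul(-5, 2), 2)) = Mul(Mul(5, 26, Add(8, 26)), Mul(-10, 2)) = Mul(Mul(5, 26, 34), -20) = Mul(4420, -20) = -88400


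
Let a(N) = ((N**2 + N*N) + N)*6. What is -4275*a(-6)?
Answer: -1692900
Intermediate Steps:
a(N) = 6*N + 12*N**2 (a(N) = ((N**2 + N**2) + N)*6 = (2*N**2 + N)*6 = (N + 2*N**2)*6 = 6*N + 12*N**2)
-4275*a(-6) = -25650*(-6)*(1 + 2*(-6)) = -25650*(-6)*(1 - 12) = -25650*(-6)*(-11) = -4275*396 = -1692900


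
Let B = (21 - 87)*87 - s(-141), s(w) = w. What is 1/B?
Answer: -1/5601 ≈ -0.00017854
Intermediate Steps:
B = -5601 (B = (21 - 87)*87 - 1*(-141) = -66*87 + 141 = -5742 + 141 = -5601)
1/B = 1/(-5601) = -1/5601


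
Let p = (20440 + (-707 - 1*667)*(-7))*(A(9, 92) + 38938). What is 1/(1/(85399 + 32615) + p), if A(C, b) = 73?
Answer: 118014/138382347580933 ≈ 8.5281e-10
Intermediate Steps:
p = 1172592638 (p = (20440 + (-707 - 1*667)*(-7))*(73 + 38938) = (20440 + (-707 - 667)*(-7))*39011 = (20440 - 1374*(-7))*39011 = (20440 + 9618)*39011 = 30058*39011 = 1172592638)
1/(1/(85399 + 32615) + p) = 1/(1/(85399 + 32615) + 1172592638) = 1/(1/118014 + 1172592638) = 1/(138382347580933/118014) = 118014/138382347580933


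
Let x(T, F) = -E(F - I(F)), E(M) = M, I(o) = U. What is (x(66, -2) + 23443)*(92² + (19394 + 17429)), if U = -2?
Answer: 1061663141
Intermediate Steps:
I(o) = -2
x(T, F) = -2 - F (x(T, F) = -(F - 1*(-2)) = -(F + 2) = -(2 + F) = -2 - F)
(x(66, -2) + 23443)*(92² + (19394 + 17429)) = ((-2 - 1*(-2)) + 23443)*(92² + (19394 + 17429)) = ((-2 + 2) + 23443)*(8464 + 36823) = (0 + 23443)*45287 = 23443*45287 = 1061663141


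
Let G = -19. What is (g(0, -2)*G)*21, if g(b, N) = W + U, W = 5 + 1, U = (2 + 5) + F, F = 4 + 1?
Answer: -7182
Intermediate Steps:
F = 5
U = 12 (U = (2 + 5) + 5 = 7 + 5 = 12)
W = 6
g(b, N) = 18 (g(b, N) = 6 + 12 = 18)
(g(0, -2)*G)*21 = (18*(-19))*21 = -342*21 = -7182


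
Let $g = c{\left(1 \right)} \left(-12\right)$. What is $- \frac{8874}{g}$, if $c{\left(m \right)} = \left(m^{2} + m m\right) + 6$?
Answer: $\frac{1479}{16} \approx 92.438$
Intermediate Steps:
$c{\left(m \right)} = 6 + 2 m^{2}$ ($c{\left(m \right)} = \left(m^{2} + m^{2}\right) + 6 = 2 m^{2} + 6 = 6 + 2 m^{2}$)
$g = -96$ ($g = \left(6 + 2 \cdot 1^{2}\right) \left(-12\right) = \left(6 + 2 \cdot 1\right) \left(-12\right) = \left(6 + 2\right) \left(-12\right) = 8 \left(-12\right) = -96$)
$- \frac{8874}{g} = - \frac{8874}{-96} = \left(-8874\right) \left(- \frac{1}{96}\right) = \frac{1479}{16}$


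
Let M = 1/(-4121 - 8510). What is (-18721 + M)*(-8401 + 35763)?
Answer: -6470154016624/12631 ≈ -5.1224e+8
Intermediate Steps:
M = -1/12631 (M = 1/(-12631) = -1/12631 ≈ -7.9170e-5)
(-18721 + M)*(-8401 + 35763) = (-18721 - 1/12631)*(-8401 + 35763) = -236464952/12631*27362 = -6470154016624/12631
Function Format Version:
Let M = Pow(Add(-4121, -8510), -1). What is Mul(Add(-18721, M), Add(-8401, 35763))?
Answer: Rational(-6470154016624, 12631) ≈ -5.1224e+8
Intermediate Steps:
M = Rational(-1, 12631) (M = Pow(-12631, -1) = Rational(-1, 12631) ≈ -7.9170e-5)
Mul(Add(-18721, M), Add(-8401, 35763)) = Mul(Add(-18721, Rational(-1, 12631)), Add(-8401, 35763)) = Mul(Rational(-236464952, 12631), 27362) = Rational(-6470154016624, 12631)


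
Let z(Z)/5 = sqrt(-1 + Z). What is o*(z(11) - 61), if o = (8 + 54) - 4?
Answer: -3538 + 290*sqrt(10) ≈ -2620.9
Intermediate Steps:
o = 58 (o = 62 - 4 = 58)
z(Z) = 5*sqrt(-1 + Z)
o*(z(11) - 61) = 58*(5*sqrt(-1 + 11) - 61) = 58*(5*sqrt(10) - 61) = 58*(-61 + 5*sqrt(10)) = -3538 + 290*sqrt(10)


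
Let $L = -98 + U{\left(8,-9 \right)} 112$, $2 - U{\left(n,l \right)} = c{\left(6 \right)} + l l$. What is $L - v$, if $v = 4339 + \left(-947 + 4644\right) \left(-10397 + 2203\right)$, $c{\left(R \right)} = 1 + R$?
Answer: $30279149$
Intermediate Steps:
$U{\left(n,l \right)} = -5 - l^{2}$ ($U{\left(n,l \right)} = 2 - \left(\left(1 + 6\right) + l l\right) = 2 - \left(7 + l^{2}\right) = -5 - l^{2}$)
$L = -9730$ ($L = -98 + \left(-5 - \left(-9\right)^{2}\right) 112 = -98 + \left(-5 - 81\right) 112 = -98 - 9632 = -9730$)
$v = -30288879$ ($v = 4339 + 3697 \left(-8194\right) = 4339 - 30293218 = -30288879$)
$L - v = -9730 - -30288879 = -9730 + 30288879 = 30279149$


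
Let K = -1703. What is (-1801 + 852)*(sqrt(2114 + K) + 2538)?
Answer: -2408562 - 949*sqrt(411) ≈ -2.4278e+6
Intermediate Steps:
(-1801 + 852)*(sqrt(2114 + K) + 2538) = (-1801 + 852)*(sqrt(2114 - 1703) + 2538) = -949*(sqrt(411) + 2538) = -949*(2538 + sqrt(411)) = -2408562 - 949*sqrt(411)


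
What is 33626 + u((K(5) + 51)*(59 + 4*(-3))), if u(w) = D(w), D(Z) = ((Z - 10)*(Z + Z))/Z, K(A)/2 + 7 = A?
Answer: 38024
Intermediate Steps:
K(A) = -14 + 2*A
D(Z) = -20 + 2*Z (D(Z) = ((-10 + Z)*(2*Z))/Z = (2*Z*(-10 + Z))/Z = -20 + 2*Z)
u(w) = -20 + 2*w
33626 + u((K(5) + 51)*(59 + 4*(-3))) = 33626 + (-20 + 2*(((-14 + 2*5) + 51)*(59 + 4*(-3)))) = 33626 + (-20 + 2*(((-14 + 10) + 51)*(59 - 12))) = 33626 + (-20 + 2*((-4 + 51)*47)) = 33626 + (-20 + 2*(47*47)) = 33626 + (-20 + 2*2209) = 33626 + (-20 + 4418) = 33626 + 4398 = 38024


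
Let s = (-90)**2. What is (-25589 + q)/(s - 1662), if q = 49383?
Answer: 11897/3219 ≈ 3.6959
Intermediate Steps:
s = 8100
(-25589 + q)/(s - 1662) = (-25589 + 49383)/(8100 - 1662) = 23794/6438 = 23794*(1/6438) = 11897/3219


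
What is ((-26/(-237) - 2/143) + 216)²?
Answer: 53636581690000/1148599881 ≈ 46697.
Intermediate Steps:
((-26/(-237) - 2/143) + 216)² = ((-26*(-1/237) - 2*1/143) + 216)² = ((26/237 - 2/143) + 216)² = (3244/33891 + 216)² = (7323700/33891)² = 53636581690000/1148599881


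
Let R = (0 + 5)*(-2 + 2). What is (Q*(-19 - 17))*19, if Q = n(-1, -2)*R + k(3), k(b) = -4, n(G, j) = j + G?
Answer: 2736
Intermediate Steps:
n(G, j) = G + j
R = 0 (R = 5*0 = 0)
Q = -4 (Q = (-1 - 2)*0 - 4 = -3*0 - 4 = 0 - 4 = -4)
(Q*(-19 - 17))*19 = -4*(-19 - 17)*19 = -4*(-36)*19 = 144*19 = 2736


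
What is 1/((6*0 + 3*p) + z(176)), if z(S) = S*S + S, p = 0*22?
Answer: 1/31152 ≈ 3.2101e-5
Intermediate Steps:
p = 0
z(S) = S + S**2 (z(S) = S**2 + S = S + S**2)
1/((6*0 + 3*p) + z(176)) = 1/((6*0 + 3*0) + 176*(1 + 176)) = 1/((0 + 0) + 176*177) = 1/(0 + 31152) = 1/31152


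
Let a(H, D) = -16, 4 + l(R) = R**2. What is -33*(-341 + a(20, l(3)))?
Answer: 11781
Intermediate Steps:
l(R) = -4 + R**2
-33*(-341 + a(20, l(3))) = -33*(-341 - 16) = -33*(-357) = 11781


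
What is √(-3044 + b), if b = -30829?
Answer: I*√33873 ≈ 184.05*I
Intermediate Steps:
√(-3044 + b) = √(-3044 - 30829) = √(-33873) = I*√33873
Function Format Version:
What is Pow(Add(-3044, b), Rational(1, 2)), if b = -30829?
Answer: Mul(I, Pow(33873, Rational(1, 2))) ≈ Mul(184.05, I)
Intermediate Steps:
Pow(Add(-3044, b), Rational(1, 2)) = Pow(Add(-3044, -30829), Rational(1, 2)) = Pow(-33873, Rational(1, 2)) = Mul(I, Pow(33873, Rational(1, 2)))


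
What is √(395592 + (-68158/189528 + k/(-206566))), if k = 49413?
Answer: √3372714414812067283677/92335002 ≈ 628.96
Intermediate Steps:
√(395592 + (-68158/189528 + k/(-206566))) = √(395592 + (-68158/189528 + 49413/(-206566))) = √(395592 + (-68158*1/189528 + 49413*(-1/206566))) = √(395592 + (-643/1788 - 49413/206566)) = √(395592 - 110586191/184670004) = √(73053865636177/184670004) = √3372714414812067283677/92335002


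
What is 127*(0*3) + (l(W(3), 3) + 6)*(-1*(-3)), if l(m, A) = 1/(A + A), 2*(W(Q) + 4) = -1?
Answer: 37/2 ≈ 18.500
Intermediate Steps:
W(Q) = -9/2 (W(Q) = -4 + (1/2)*(-1) = -4 - 1/2 = -9/2)
l(m, A) = 1/(2*A)
127*(0*3) + (l(W(3), 3) + 6)*(-1*(-3)) = 127*(0*3) + ((1/2)/3 + 6)*(-1*(-3)) = 127*0 + ((1/2)*(1/3) + 6)*3 = 0 + (1/6 + 6)*3 = 0 + (37/6)*3 = 0 + 37/2 = 37/2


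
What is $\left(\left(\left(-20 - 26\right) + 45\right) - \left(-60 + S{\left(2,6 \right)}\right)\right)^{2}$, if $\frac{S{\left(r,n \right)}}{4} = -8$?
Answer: $8281$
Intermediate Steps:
$S{\left(r,n \right)} = -32$ ($S{\left(r,n \right)} = 4 \left(-8\right) = -32$)
$\left(\left(\left(-20 - 26\right) + 45\right) - \left(-60 + S{\left(2,6 \right)}\right)\right)^{2} = \left(\left(\left(-20 - 26\right) + 45\right) + \left(60 - -32\right)\right)^{2} = \left(\left(\left(-20 - 26\right) + 45\right) + \left(60 + 32\right)\right)^{2} = \left(\left(-46 + 45\right) + 92\right)^{2} = \left(-1 + 92\right)^{2} = 91^{2} = 8281$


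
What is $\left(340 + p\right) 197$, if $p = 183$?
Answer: $103031$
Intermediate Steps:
$\left(340 + p\right) 197 = \left(340 + 183\right) 197 = 523 \cdot 197 = 103031$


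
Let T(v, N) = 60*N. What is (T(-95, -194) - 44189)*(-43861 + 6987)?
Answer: 2058638546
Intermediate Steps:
(T(-95, -194) - 44189)*(-43861 + 6987) = (60*(-194) - 44189)*(-43861 + 6987) = (-11640 - 44189)*(-36874) = -55829*(-36874) = 2058638546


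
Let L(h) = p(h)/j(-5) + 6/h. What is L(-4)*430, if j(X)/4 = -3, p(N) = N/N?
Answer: -4085/6 ≈ -680.83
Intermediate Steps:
p(N) = 1
j(X) = -12 (j(X) = 4*(-3) = -12)
L(h) = -1/12 + 6/h (L(h) = 1/(-12) + 6/h = 1*(-1/12) + 6/h = -1/12 + 6/h)
L(-4)*430 = ((1/12)*(72 - 1*(-4))/(-4))*430 = ((1/12)*(-¼)*(72 + 4))*430 = ((1/12)*(-¼)*76)*430 = -19/12*430 = -4085/6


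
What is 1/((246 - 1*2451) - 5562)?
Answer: -1/7767 ≈ -0.00012875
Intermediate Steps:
1/((246 - 1*2451) - 5562) = 1/((246 - 2451) - 5562) = 1/(-2205 - 5562) = 1/(-7767) = -1/7767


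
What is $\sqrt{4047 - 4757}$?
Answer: $i \sqrt{710} \approx 26.646 i$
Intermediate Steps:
$\sqrt{4047 - 4757} = \sqrt{-710} = i \sqrt{710}$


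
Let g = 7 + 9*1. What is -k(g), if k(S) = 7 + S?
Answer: -23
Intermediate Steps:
g = 16 (g = 7 + 9 = 16)
-k(g) = -(7 + 16) = -1*23 = -23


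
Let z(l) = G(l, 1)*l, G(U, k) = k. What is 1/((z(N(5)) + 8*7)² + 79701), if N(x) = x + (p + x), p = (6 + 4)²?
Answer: 1/107257 ≈ 9.3234e-6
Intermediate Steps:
p = 100 (p = 10² = 100)
N(x) = 100 + 2*x (N(x) = x + (100 + x) = 100 + 2*x)
z(l) = l (z(l) = 1*l = l)
1/((z(N(5)) + 8*7)² + 79701) = 1/(((100 + 2*5) + 8*7)² + 79701) = 1/(((100 + 10) + 56)² + 79701) = 1/((110 + 56)² + 79701) = 1/(166² + 79701) = 1/(27556 + 79701) = 1/107257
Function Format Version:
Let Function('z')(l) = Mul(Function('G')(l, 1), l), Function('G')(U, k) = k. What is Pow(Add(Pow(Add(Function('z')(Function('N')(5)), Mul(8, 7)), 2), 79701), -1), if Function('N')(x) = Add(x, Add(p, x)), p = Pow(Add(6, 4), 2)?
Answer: Rational(1, 107257) ≈ 9.3234e-6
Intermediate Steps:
p = 100 (p = Pow(10, 2) = 100)
Function('N')(x) = Add(100, Mul(2, x)) (Function('N')(x) = Add(x, Add(100, x)) = Add(100, Mul(2, x)))
Function('z')(l) = l (Function('z')(l) = Mul(1, l) = l)
Pow(Add(Pow(Add(Function('z')(Function('N')(5)), Mul(8, 7)), 2), 79701), -1) = Pow(Add(Pow(Add(Add(100, Mul(2, 5)), Mul(8, 7)), 2), 79701), -1) = Pow(Add(Pow(Add(Add(100, 10), 56), 2), 79701), -1) = Pow(Add(Pow(Add(110, 56), 2), 79701), -1) = Pow(Add(Pow(166, 2), 79701), -1) = Pow(Add(27556, 79701), -1) = Pow(107257, -1) = Rational(1, 107257)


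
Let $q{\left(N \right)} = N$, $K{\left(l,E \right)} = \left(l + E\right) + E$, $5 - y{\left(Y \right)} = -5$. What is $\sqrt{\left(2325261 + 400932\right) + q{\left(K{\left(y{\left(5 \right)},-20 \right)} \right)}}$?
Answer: $3 \sqrt{302907} \approx 1651.1$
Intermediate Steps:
$y{\left(Y \right)} = 10$ ($y{\left(Y \right)} = 5 - -5 = 5 + 5 = 10$)
$K{\left(l,E \right)} = l + 2 E$ ($K{\left(l,E \right)} = \left(E + l\right) + E = l + 2 E$)
$\sqrt{\left(2325261 + 400932\right) + q{\left(K{\left(y{\left(5 \right)},-20 \right)} \right)}} = \sqrt{\left(2325261 + 400932\right) + \left(10 + 2 \left(-20\right)\right)} = \sqrt{2726193 + \left(10 - 40\right)} = \sqrt{2726193 - 30} = \sqrt{2726163} = 3 \sqrt{302907}$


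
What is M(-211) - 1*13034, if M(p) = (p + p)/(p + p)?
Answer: -13033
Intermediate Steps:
M(p) = 1 (M(p) = (2*p)/((2*p)) = (2*p)*(1/(2*p)) = 1)
M(-211) - 1*13034 = 1 - 1*13034 = 1 - 13034 = -13033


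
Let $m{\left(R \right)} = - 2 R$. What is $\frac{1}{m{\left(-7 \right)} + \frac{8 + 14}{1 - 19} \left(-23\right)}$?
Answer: $\frac{9}{379} \approx 0.023747$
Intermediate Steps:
$\frac{1}{m{\left(-7 \right)} + \frac{8 + 14}{1 - 19} \left(-23\right)} = \frac{1}{\left(-2\right) \left(-7\right) + \frac{8 + 14}{1 - 19} \left(-23\right)} = \frac{1}{14 + \frac{22}{1 - 19} \left(-23\right)} = \frac{1}{14 + \frac{22}{-18} \left(-23\right)} = \frac{1}{14 + 22 \left(- \frac{1}{18}\right) \left(-23\right)} = \frac{1}{14 - - \frac{253}{9}} = \frac{1}{14 + \frac{253}{9}} = \frac{1}{\frac{379}{9}} = \frac{9}{379}$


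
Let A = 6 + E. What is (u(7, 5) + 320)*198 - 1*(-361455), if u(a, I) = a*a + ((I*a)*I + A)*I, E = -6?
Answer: 607767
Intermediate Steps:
A = 0 (A = 6 - 6 = 0)
u(a, I) = a**2 + a*I**3 (u(a, I) = a*a + ((I*a)*I + 0)*I = a**2 + (a*I**2 + 0)*I = a**2 + (a*I**2)*I = a**2 + a*I**3)
(u(7, 5) + 320)*198 - 1*(-361455) = (7*(7 + 5**3) + 320)*198 - 1*(-361455) = (7*(7 + 125) + 320)*198 + 361455 = (7*132 + 320)*198 + 361455 = (924 + 320)*198 + 361455 = 1244*198 + 361455 = 246312 + 361455 = 607767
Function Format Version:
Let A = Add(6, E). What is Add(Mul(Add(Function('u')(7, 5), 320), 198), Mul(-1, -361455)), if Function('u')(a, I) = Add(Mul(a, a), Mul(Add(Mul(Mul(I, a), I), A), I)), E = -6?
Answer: 607767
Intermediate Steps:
A = 0 (A = Add(6, -6) = 0)
Function('u')(a, I) = Add(Pow(a, 2), Mul(a, Pow(I, 3))) (Function('u')(a, I) = Add(Mul(a, a), Mul(Add(Mul(Mul(I, a), I), 0), I)) = Add(Pow(a, 2), Mul(Add(Mul(a, Pow(I, 2)), 0), I)) = Add(Pow(a, 2), Mul(Mul(a, Pow(I, 2)), I)) = Add(Pow(a, 2), Mul(a, Pow(I, 3))))
Add(Mul(Add(Function('u')(7, 5), 320), 198), Mul(-1, -361455)) = Add(Mul(Add(Mul(7, Add(7, Pow(5, 3))), 320), 198), Mul(-1, -361455)) = Add(Mul(Add(Mul(7, Add(7, 125)), 320), 198), 361455) = Add(Mul(Add(Mul(7, 132), 320), 198), 361455) = Add(Mul(Add(924, 320), 198), 361455) = Add(Mul(1244, 198), 361455) = Add(246312, 361455) = 607767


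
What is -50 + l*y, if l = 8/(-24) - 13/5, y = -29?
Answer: 526/15 ≈ 35.067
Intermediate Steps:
l = -44/15 (l = 8*(-1/24) - 13*⅕ = -⅓ - 13/5 = -44/15 ≈ -2.9333)
-50 + l*y = -50 - 44/15*(-29) = -50 + 1276/15 = 526/15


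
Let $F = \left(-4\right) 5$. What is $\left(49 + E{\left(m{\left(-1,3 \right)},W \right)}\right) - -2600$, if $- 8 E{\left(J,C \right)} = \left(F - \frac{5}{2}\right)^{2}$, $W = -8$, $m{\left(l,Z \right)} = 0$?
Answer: $\frac{82743}{32} \approx 2585.7$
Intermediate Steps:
$F = -20$
$E{\left(J,C \right)} = - \frac{2025}{32}$ ($E{\left(J,C \right)} = - \frac{\left(-20 - \frac{5}{2}\right)^{2}}{8} = - \frac{\left(- \frac{45}{2}\right)^{2}}{8} = \left(- \frac{1}{8}\right) \frac{2025}{4} = - \frac{2025}{32}$)
$\left(49 + E{\left(m{\left(-1,3 \right)},W \right)}\right) - -2600 = \left(49 - \frac{2025}{32}\right) - -2600 = - \frac{457}{32} + 2600 = \frac{82743}{32}$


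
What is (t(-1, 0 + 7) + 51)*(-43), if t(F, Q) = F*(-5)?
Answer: -2408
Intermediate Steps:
t(F, Q) = -5*F
(t(-1, 0 + 7) + 51)*(-43) = (-5*(-1) + 51)*(-43) = (5 + 51)*(-43) = 56*(-43) = -2408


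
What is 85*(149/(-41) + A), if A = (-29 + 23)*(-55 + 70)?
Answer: -326315/41 ≈ -7958.9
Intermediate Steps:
A = -90 (A = -6*15 = -90)
85*(149/(-41) + A) = 85*(149/(-41) - 90) = 85*(149*(-1/41) - 90) = 85*(-149/41 - 90) = 85*(-3839/41) = -326315/41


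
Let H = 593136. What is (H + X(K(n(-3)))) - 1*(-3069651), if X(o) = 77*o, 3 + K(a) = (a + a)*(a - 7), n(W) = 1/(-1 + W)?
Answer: 29302681/8 ≈ 3.6628e+6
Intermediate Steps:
K(a) = -3 + 2*a*(-7 + a) (K(a) = -3 + (a + a)*(a - 7) = -3 + (2*a)*(-7 + a) = -3 + 2*a*(-7 + a))
(H + X(K(n(-3)))) - 1*(-3069651) = (593136 + 77*(-3 - 14/(-1 - 3) + 2*(1/(-1 - 3))**2)) - 1*(-3069651) = (593136 + 77*(-3 - 14/(-4) + 2*(1/(-4))**2)) + 3069651 = (593136 + 77*(-3 - 14*(-1/4) + 2*(-1/4)**2)) + 3069651 = (593136 + 77*(-3 + 7/2 + 2*(1/16))) + 3069651 = (593136 + 77*(-3 + 7/2 + 1/8)) + 3069651 = (593136 + 77*(5/8)) + 3069651 = (593136 + 385/8) + 3069651 = 4745473/8 + 3069651 = 29302681/8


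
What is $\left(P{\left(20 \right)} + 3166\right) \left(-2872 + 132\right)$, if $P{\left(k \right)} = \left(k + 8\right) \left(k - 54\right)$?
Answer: $-6066360$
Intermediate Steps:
$P{\left(k \right)} = \left(-54 + k\right) \left(8 + k\right)$ ($P{\left(k \right)} = \left(8 + k\right) \left(-54 + k\right) = \left(-54 + k\right) \left(8 + k\right)$)
$\left(P{\left(20 \right)} + 3166\right) \left(-2872 + 132\right) = \left(\left(-432 + 20^{2} - 920\right) + 3166\right) \left(-2872 + 132\right) = \left(\left(-432 + 400 - 920\right) + 3166\right) \left(-2740\right) = \left(-952 + 3166\right) \left(-2740\right) = 2214 \left(-2740\right) = -6066360$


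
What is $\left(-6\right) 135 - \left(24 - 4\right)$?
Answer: $-830$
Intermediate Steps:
$\left(-6\right) 135 - \left(24 - 4\right) = -810 + \left(-19 + \left(4 - 5\right)\right) = -810 - 20 = -830$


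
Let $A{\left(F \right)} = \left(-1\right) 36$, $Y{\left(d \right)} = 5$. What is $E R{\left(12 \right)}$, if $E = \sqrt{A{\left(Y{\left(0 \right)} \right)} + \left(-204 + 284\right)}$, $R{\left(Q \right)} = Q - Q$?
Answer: $0$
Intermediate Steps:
$A{\left(F \right)} = -36$
$R{\left(Q \right)} = 0$
$E = 2 \sqrt{11}$ ($E = \sqrt{-36 + \left(-204 + 284\right)} = \sqrt{-36 + 80} = \sqrt{44} = 2 \sqrt{11} \approx 6.6332$)
$E R{\left(12 \right)} = 2 \sqrt{11} \cdot 0 = 0$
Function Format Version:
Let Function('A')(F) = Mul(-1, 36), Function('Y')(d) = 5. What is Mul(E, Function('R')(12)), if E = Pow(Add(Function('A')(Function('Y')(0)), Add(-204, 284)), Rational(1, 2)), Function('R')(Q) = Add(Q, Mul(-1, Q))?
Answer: 0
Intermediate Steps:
Function('A')(F) = -36
Function('R')(Q) = 0
E = Mul(2, Pow(11, Rational(1, 2))) (E = Pow(Add(-36, Add(-204, 284)), Rational(1, 2)) = Pow(Add(-36, 80), Rational(1, 2)) = Pow(44, Rational(1, 2)) = Mul(2, Pow(11, Rational(1, 2))) ≈ 6.6332)
Mul(E, Function('R')(12)) = Mul(Mul(2, Pow(11, Rational(1, 2))), 0) = 0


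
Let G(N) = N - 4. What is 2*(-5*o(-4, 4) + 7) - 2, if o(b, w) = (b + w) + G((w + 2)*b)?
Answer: 292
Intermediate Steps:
G(N) = -4 + N
o(b, w) = -4 + b + w + b*(2 + w) (o(b, w) = (b + w) + (-4 + (w + 2)*b) = (b + w) + (-4 + (2 + w)*b) = (b + w) + (-4 + b*(2 + w)) = -4 + b + w + b*(2 + w))
2*(-5*o(-4, 4) + 7) - 2 = 2*(-5*(-4 - 4 + 4 - 4*(2 + 4)) + 7) - 2 = 2*(-5*(-4 - 4 + 4 - 4*6) + 7) - 2 = 2*(-5*(-4 - 4 + 4 - 24) + 7) - 2 = 2*(-5*(-28) + 7) - 2 = 2*(140 + 7) - 2 = 2*147 - 2 = 294 - 2 = 292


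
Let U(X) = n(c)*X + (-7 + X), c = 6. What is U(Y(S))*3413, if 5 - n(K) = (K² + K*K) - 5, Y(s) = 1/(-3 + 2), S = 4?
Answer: 184302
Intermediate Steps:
Y(s) = -1 (Y(s) = 1/(-1) = -1)
n(K) = 10 - 2*K² (n(K) = 5 - ((K² + K*K) - 5) = 5 - ((K² + K²) - 5) = 5 - (2*K² - 5) = 5 - (-5 + 2*K²) = 5 + (5 - 2*K²) = 10 - 2*K²)
U(X) = -7 - 61*X (U(X) = (10 - 2*6²)*X + (-7 + X) = (10 - 2*36)*X + (-7 + X) = (10 - 72)*X + (-7 + X) = -62*X + (-7 + X) = -7 - 61*X)
U(Y(S))*3413 = (-7 - 61*(-1))*3413 = (-7 + 61)*3413 = 54*3413 = 184302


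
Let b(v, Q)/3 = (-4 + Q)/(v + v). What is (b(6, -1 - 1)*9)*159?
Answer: -4293/2 ≈ -2146.5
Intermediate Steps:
b(v, Q) = 3*(-4 + Q)/(2*v) (b(v, Q) = 3*((-4 + Q)/(v + v)) = 3*((-4 + Q)/((2*v))) = 3*((-4 + Q)*(1/(2*v))) = 3*((-4 + Q)/(2*v)) = 3*(-4 + Q)/(2*v))
(b(6, -1 - 1)*9)*159 = (((3/2)*(-4 + (-1 - 1))/6)*9)*159 = (((3/2)*(1/6)*(-4 - 2))*9)*159 = (((3/2)*(1/6)*(-6))*9)*159 = -3/2*9*159 = -27/2*159 = -4293/2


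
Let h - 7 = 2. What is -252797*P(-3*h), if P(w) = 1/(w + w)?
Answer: 252797/54 ≈ 4681.4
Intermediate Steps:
h = 9 (h = 7 + 2 = 9)
P(w) = 1/(2*w)
-252797*P(-3*h) = -252797/(2*((-3*9))) = -252797/(2*(-27)) = -252797*(-1)/(2*27) = -252797*(-1/54) = 252797/54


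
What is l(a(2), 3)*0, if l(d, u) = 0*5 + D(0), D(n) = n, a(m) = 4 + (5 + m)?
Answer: 0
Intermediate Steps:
a(m) = 9 + m
l(d, u) = 0 (l(d, u) = 0*5 + 0 = 0 + 0 = 0)
l(a(2), 3)*0 = 0*0 = 0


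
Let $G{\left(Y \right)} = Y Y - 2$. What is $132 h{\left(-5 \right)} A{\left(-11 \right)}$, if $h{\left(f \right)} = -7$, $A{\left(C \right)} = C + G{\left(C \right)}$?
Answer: $-99792$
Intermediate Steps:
$G{\left(Y \right)} = -2 + Y^{2}$ ($G{\left(Y \right)} = Y^{2} - 2 = -2 + Y^{2}$)
$A{\left(C \right)} = -2 + C + C^{2}$ ($A{\left(C \right)} = C + \left(-2 + C^{2}\right) = -2 + C + C^{2}$)
$132 h{\left(-5 \right)} A{\left(-11 \right)} = 132 \left(-7\right) \left(-2 - 11 + \left(-11\right)^{2}\right) = - 924 \left(-2 - 11 + 121\right) = \left(-924\right) 108 = -99792$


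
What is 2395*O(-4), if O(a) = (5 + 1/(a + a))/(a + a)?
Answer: -93405/64 ≈ -1459.5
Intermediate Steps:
O(a) = (5 + 1/(2*a))/(2*a) (O(a) = (5 + 1/(2*a))/((2*a)) = (5 + 1/(2*a))*(1/(2*a)) = (5 + 1/(2*a))/(2*a))
2395*O(-4) = 2395*((¼)*(1 + 10*(-4))/(-4)²) = 2395*((¼)*(1/16)*(1 - 40)) = 2395*((¼)*(1/16)*(-39)) = 2395*(-39/64) = -93405/64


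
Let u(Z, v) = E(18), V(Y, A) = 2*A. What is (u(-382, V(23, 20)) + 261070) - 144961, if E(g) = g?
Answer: 116127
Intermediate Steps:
u(Z, v) = 18
(u(-382, V(23, 20)) + 261070) - 144961 = (18 + 261070) - 144961 = 261088 - 144961 = 116127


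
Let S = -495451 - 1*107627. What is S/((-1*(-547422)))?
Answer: -100513/91237 ≈ -1.1017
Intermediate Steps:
S = -603078 (S = -495451 - 107627 = -603078)
S/((-1*(-547422))) = -603078/((-1*(-547422))) = -603078/547422 = -603078*1/547422 = -100513/91237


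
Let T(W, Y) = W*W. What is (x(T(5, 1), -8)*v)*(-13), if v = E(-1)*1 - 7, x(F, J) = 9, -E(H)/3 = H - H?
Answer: 819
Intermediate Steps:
T(W, Y) = W²
E(H) = 0 (E(H) = -3*(H - H) = -3*0 = 0)
v = -7 (v = 0*1 - 7 = 0 - 7 = -7)
(x(T(5, 1), -8)*v)*(-13) = (9*(-7))*(-13) = -63*(-13) = 819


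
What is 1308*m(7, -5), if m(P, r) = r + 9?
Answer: 5232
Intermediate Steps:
m(P, r) = 9 + r
1308*m(7, -5) = 1308*(9 - 5) = 1308*4 = 5232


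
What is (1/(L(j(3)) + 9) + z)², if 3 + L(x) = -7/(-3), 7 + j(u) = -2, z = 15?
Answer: 142884/625 ≈ 228.61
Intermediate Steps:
j(u) = -9 (j(u) = -7 - 2 = -9)
L(x) = -⅔ (L(x) = -3 - 7/(-3) = -3 - 7*(-⅓) = -3 + 7/3 = -⅔)
(1/(L(j(3)) + 9) + z)² = (1/(-⅔ + 9) + 15)² = (1/(25/3) + 15)² = (3/25 + 15)² = (378/25)² = 142884/625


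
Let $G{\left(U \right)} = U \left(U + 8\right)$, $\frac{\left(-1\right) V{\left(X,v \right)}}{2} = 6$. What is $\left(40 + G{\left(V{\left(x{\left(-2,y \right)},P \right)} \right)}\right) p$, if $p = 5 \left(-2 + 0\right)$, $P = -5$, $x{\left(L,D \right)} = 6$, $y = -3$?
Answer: $-880$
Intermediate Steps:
$p = -10$ ($p = 5 \left(-2\right) = -10$)
$V{\left(X,v \right)} = -12$ ($V{\left(X,v \right)} = \left(-2\right) 6 = -12$)
$G{\left(U \right)} = U \left(8 + U\right)$
$\left(40 + G{\left(V{\left(x{\left(-2,y \right)},P \right)} \right)}\right) p = \left(40 - 12 \left(8 - 12\right)\right) \left(-10\right) = \left(40 - -48\right) \left(-10\right) = \left(40 + 48\right) \left(-10\right) = 88 \left(-10\right) = -880$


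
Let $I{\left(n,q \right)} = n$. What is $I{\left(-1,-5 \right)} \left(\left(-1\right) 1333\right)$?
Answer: $1333$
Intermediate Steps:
$I{\left(-1,-5 \right)} \left(\left(-1\right) 1333\right) = - \left(-1\right) 1333 = \left(-1\right) \left(-1333\right) = 1333$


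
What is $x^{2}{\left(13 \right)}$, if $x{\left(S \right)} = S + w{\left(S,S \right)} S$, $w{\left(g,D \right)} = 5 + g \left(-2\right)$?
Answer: $67600$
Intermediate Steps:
$w{\left(g,D \right)} = 5 - 2 g$
$x{\left(S \right)} = S + S \left(5 - 2 S\right)$ ($x{\left(S \right)} = S + \left(5 - 2 S\right) S = S + S \left(5 - 2 S\right)$)
$x^{2}{\left(13 \right)} = \left(2 \cdot 13 \left(3 - 13\right)\right)^{2} = \left(2 \cdot 13 \left(-10\right)\right)^{2} = \left(-260\right)^{2} = 67600$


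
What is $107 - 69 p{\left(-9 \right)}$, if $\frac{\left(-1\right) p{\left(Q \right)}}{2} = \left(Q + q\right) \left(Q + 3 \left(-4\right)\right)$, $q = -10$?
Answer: $55169$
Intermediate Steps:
$p{\left(Q \right)} = - 2 \left(-12 + Q\right) \left(-10 + Q\right)$ ($p{\left(Q \right)} = - 2 \left(Q - 10\right) \left(Q + 3 \left(-4\right)\right) = - 2 \left(-10 + Q\right) \left(Q - 12\right) = - 2 \left(-10 + Q\right) \left(-12 + Q\right) = - 2 \left(-12 + Q\right) \left(-10 + Q\right)$)
$107 - 69 p{\left(-9 \right)} = 107 - 69 \left(-240 - 2 \left(-9\right)^{2} + 44 \left(-9\right)\right) = 107 - 69 \left(-240 - 162 - 396\right) = 107 - -55062 = 107 + 55062 = 55169$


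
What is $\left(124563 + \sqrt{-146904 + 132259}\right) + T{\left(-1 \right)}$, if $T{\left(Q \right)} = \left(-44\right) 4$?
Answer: $124387 + i \sqrt{14645} \approx 1.2439 \cdot 10^{5} + 121.02 i$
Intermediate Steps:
$T{\left(Q \right)} = -176$
$\left(124563 + \sqrt{-146904 + 132259}\right) + T{\left(-1 \right)} = \left(124563 + \sqrt{-146904 + 132259}\right) - 176 = \left(124563 + \sqrt{-14645}\right) - 176 = \left(124563 + i \sqrt{14645}\right) - 176 = 124387 + i \sqrt{14645}$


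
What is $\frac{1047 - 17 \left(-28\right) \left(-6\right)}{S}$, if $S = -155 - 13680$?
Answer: $\frac{1809}{13835} \approx 0.13076$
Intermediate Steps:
$S = -13835$ ($S = -155 - 13680 = -13835$)
$\frac{1047 - 17 \left(-28\right) \left(-6\right)}{S} = \frac{1047 - 17 \left(-28\right) \left(-6\right)}{-13835} = \left(1047 - \left(-476\right) \left(-6\right)\right) \left(- \frac{1}{13835}\right) = \left(1047 - 2856\right) \left(- \frac{1}{13835}\right) = \left(-1809\right) \left(- \frac{1}{13835}\right) = \frac{1809}{13835}$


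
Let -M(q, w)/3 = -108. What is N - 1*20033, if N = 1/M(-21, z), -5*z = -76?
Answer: -6490691/324 ≈ -20033.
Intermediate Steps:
z = 76/5 (z = -1/5*(-76) = 76/5 ≈ 15.200)
M(q, w) = 324 (M(q, w) = -3*(-108) = 324)
N = 1/324 ≈ 0.0030864
N - 1*20033 = 1/324 - 1*20033 = 1/324 - 20033 = -6490691/324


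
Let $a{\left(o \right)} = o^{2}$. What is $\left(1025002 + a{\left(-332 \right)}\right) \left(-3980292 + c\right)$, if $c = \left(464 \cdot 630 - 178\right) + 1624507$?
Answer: $-2342701188318$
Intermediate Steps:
$c = 1916649$ ($c = \left(292320 - 178\right) + 1624507 = 292142 + 1624507 = 1916649$)
$\left(1025002 + a{\left(-332 \right)}\right) \left(-3980292 + c\right) = \left(1025002 + \left(-332\right)^{2}\right) \left(-3980292 + 1916649\right) = \left(1025002 + 110224\right) \left(-2063643\right) = 1135226 \left(-2063643\right) = -2342701188318$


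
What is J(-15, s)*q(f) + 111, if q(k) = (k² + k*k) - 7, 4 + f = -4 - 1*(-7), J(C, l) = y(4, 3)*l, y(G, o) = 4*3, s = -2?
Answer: 231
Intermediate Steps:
y(G, o) = 12
J(C, l) = 12*l
f = -1 (f = -4 + (-4 - 1*(-7)) = -4 + (-4 + 7) = -4 + 3 = -1)
q(k) = -7 + 2*k² (q(k) = (k² + k²) - 7 = 2*k² - 7 = -7 + 2*k²)
J(-15, s)*q(f) + 111 = (12*(-2))*(-7 + 2*(-1)²) + 111 = -24*(-7 + 2*1) + 111 = -24*(-7 + 2) + 111 = -24*(-5) + 111 = 120 + 111 = 231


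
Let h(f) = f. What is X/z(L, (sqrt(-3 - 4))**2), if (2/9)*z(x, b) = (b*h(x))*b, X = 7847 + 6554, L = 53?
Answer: 28802/23373 ≈ 1.2323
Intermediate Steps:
X = 14401
z(x, b) = 9*x*b**2/2 (z(x, b) = 9*((b*x)*b)/2 = 9*(x*b**2)/2 = 9*x*b**2/2)
X/z(L, (sqrt(-3 - 4))**2) = 14401/(((9/2)*53*((sqrt(-3 - 4))**2)**2)) = 14401/(((9/2)*53*((sqrt(-7))**2)**2)) = 14401/(((9/2)*53*((I*sqrt(7))**2)**2)) = 14401/(((9/2)*53*(-7)**2)) = 14401/(((9/2)*53*49)) = 14401/(23373/2) = 14401*(2/23373) = 28802/23373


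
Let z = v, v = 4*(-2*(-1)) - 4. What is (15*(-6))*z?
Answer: -360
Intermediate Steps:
v = 4 (v = 4*2 - 4 = 8 - 4 = 4)
z = 4
(15*(-6))*z = (15*(-6))*4 = -90*4 = -360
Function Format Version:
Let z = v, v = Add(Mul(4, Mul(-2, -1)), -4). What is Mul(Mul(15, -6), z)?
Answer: -360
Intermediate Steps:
v = 4 (v = Add(Mul(4, 2), -4) = Add(8, -4) = 4)
z = 4
Mul(Mul(15, -6), z) = Mul(Mul(15, -6), 4) = Mul(-90, 4) = -360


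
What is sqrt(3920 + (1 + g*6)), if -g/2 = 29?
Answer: 3*sqrt(397) ≈ 59.775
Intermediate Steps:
g = -58 (g = -2*29 = -58)
sqrt(3920 + (1 + g*6)) = sqrt(3920 + (1 - 58*6)) = sqrt(3920 + (1 - 348)) = sqrt(3920 - 347) = sqrt(3573) = 3*sqrt(397)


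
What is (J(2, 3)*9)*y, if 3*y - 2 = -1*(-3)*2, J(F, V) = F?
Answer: 48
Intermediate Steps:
y = 8/3 (y = ⅔ + (-1*(-3)*2)/3 = ⅔ + (3*2)/3 = ⅔ + (⅓)*6 = ⅔ + 2 = 8/3 ≈ 2.6667)
(J(2, 3)*9)*y = (2*9)*(8/3) = 18*(8/3) = 48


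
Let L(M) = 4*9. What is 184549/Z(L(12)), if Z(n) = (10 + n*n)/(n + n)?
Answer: 6643764/653 ≈ 10174.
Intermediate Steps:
L(M) = 36
Z(n) = (10 + n²)/(2*n) (Z(n) = (10 + n²)/((2*n)) = (10 + n²)*(1/(2*n)) = (10 + n²)/(2*n))
184549/Z(L(12)) = 184549/((½)*36 + 5/36) = 184549/(18 + 5*(1/36)) = 184549/(18 + 5/36) = 184549/(653/36) = 184549*(36/653) = 6643764/653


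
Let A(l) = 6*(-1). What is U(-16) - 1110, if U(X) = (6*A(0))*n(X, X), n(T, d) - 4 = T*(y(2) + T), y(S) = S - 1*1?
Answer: -9894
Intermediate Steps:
y(S) = -1 + S (y(S) = S - 1 = -1 + S)
n(T, d) = 4 + T*(1 + T) (n(T, d) = 4 + T*((-1 + 2) + T) = 4 + T*(1 + T))
A(l) = -6
U(X) = -144 - 36*X - 36*X² (U(X) = (6*(-6))*(4 + X + X²) = -36*(4 + X + X²) = -144 - 36*X - 36*X²)
U(-16) - 1110 = (-144 - 36*(-16) - 36*(-16)²) - 1110 = (-144 + 576 - 36*256) - 1110 = (-144 + 576 - 9216) - 1110 = -8784 - 1110 = -9894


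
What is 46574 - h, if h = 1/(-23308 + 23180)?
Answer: 5961473/128 ≈ 46574.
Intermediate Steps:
h = -1/128 (h = 1/(-128) = -1/128 ≈ -0.0078125)
46574 - h = 46574 - 1*(-1/128) = 46574 + 1/128 = 5961473/128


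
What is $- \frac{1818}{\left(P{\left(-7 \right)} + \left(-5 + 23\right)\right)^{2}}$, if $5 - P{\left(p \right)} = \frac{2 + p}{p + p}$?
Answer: $- \frac{356328}{100489} \approx -3.5459$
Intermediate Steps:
$P{\left(p \right)} = 5 - \frac{2 + p}{2 p}$ ($P{\left(p \right)} = 5 - \frac{2 + p}{p + p} = 5 - \frac{2 + p}{2 p}$)
$- \frac{1818}{\left(P{\left(-7 \right)} + \left(-5 + 23\right)\right)^{2}} = - \frac{1818}{\left(\left(\frac{9}{2} - \frac{1}{-7}\right) + \left(-5 + 23\right)\right)^{2}} = - \frac{1818}{\left(\left(\frac{9}{2} - - \frac{1}{7}\right) + 18\right)^{2}} = - \frac{1818}{\left(\left(\frac{9}{2} + \frac{1}{7}\right) + 18\right)^{2}} = - \frac{1818}{\left(\frac{65}{14} + 18\right)^{2}} = - \frac{1818}{\left(\frac{317}{14}\right)^{2}} = - \frac{1818}{\frac{100489}{196}} = \left(-1818\right) \frac{196}{100489} = - \frac{356328}{100489}$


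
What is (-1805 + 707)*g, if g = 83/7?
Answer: -91134/7 ≈ -13019.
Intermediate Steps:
g = 83/7 (g = 83*(⅐) = 83/7 ≈ 11.857)
(-1805 + 707)*g = (-1805 + 707)*(83/7) = -1098*83/7 = -91134/7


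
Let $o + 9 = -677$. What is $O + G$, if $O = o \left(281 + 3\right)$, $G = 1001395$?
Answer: $806571$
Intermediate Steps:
$o = -686$ ($o = -9 - 677 = -686$)
$O = -194824$ ($O = - 686 \left(281 + 3\right) = \left(-686\right) 284 = -194824$)
$O + G = -194824 + 1001395 = 806571$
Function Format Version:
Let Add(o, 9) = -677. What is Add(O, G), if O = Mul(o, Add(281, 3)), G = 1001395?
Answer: 806571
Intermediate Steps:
o = -686 (o = Add(-9, -677) = -686)
O = -194824 (O = Mul(-686, Add(281, 3)) = Mul(-686, 284) = -194824)
Add(O, G) = Add(-194824, 1001395) = 806571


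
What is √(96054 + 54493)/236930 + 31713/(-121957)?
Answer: -2883/11087 + √150547/236930 ≈ -0.25840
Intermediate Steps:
√(96054 + 54493)/236930 + 31713/(-121957) = √150547*(1/236930) + 31713*(-1/121957) = √150547/236930 - 2883/11087 = -2883/11087 + √150547/236930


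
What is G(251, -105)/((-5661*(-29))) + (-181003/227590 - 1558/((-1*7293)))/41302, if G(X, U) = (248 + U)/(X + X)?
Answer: -62178186416651/5035382714914154460 ≈ -1.2348e-5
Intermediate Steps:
G(X, U) = (248 + U)/(2*X) (G(X, U) = (248 + U)/((2*X)) = (248 + U)*(1/(2*X)) = (248 + U)/(2*X))
G(251, -105)/((-5661*(-29))) + (-181003/227590 - 1558/((-1*7293)))/41302 = ((½)*(248 - 105)/251)/((-5661*(-29))) + (-181003/227590 - 1558/((-1*7293)))/41302 = ((½)*(1/251)*143)/164169 + (-181003*1/227590 - 1558/(-7293))*(1/41302) = (143/502)*(1/164169) + (-181003/227590 - 1558*(-1/7293))*(1/41302) = 143/82412838 + (-181003/227590 + 1558/7293)*(1/41302) = 143/82412838 - 87769969/150892170*1/41302 = 143/82412838 - 87769969/6232148405340 = -62178186416651/5035382714914154460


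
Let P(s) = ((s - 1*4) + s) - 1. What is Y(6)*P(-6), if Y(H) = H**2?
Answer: -612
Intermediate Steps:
P(s) = -5 + 2*s (P(s) = ((s - 4) + s) - 1 = ((-4 + s) + s) - 1 = (-4 + 2*s) - 1 = -5 + 2*s)
Y(6)*P(-6) = 6**2*(-5 + 2*(-6)) = 36*(-5 - 12) = 36*(-17) = -612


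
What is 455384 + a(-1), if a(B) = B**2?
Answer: 455385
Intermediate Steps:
455384 + a(-1) = 455384 + (-1)**2 = 455384 + 1 = 455385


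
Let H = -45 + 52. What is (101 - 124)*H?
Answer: -161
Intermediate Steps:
H = 7
(101 - 124)*H = (101 - 124)*7 = -23*7 = -161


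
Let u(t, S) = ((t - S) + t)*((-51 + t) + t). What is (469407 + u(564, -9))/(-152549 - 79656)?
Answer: -1693956/232205 ≈ -7.2951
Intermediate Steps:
u(t, S) = (-51 + 2*t)*(-S + 2*t) (u(t, S) = (-S + 2*t)*(-51 + 2*t) = (-51 + 2*t)*(-S + 2*t))
(469407 + u(564, -9))/(-152549 - 79656) = (469407 + (-102*564 + 4*564**2 + 51*(-9) - 2*(-9)*564))/(-152549 - 79656) = (469407 + (-57528 + 4*318096 - 459 + 10152))/(-232205) = (469407 + (-57528 + 1272384 - 459 + 10152))*(-1/232205) = (469407 + 1224549)*(-1/232205) = 1693956*(-1/232205) = -1693956/232205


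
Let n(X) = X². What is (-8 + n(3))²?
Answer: 1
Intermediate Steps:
(-8 + n(3))² = (-8 + 3²)² = (-8 + 9)² = 1² = 1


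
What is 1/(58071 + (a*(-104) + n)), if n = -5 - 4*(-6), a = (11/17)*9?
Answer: 17/977234 ≈ 1.7396e-5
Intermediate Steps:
a = 99/17 (a = (11*(1/17))*9 = (11/17)*9 = 99/17 ≈ 5.8235)
n = 19 (n = -5 + 24 = 19)
1/(58071 + (a*(-104) + n)) = 1/(58071 + ((99/17)*(-104) + 19)) = 1/(58071 + (-10296/17 + 19)) = 1/(58071 - 9973/17) = 1/(977234/17) = 17/977234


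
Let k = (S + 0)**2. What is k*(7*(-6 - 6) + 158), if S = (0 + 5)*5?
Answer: 46250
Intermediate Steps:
S = 25 (S = 5*5 = 25)
k = 625 (k = (25 + 0)**2 = 25**2 = 625)
k*(7*(-6 - 6) + 158) = 625*(7*(-6 - 6) + 158) = 625*(7*(-12) + 158) = 625*(-84 + 158) = 625*74 = 46250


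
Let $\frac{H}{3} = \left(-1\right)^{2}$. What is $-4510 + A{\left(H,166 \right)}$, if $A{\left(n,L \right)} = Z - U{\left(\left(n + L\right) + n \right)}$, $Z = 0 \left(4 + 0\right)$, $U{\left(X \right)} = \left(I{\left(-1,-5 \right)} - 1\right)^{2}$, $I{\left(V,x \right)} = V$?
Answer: $-4514$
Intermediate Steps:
$U{\left(X \right)} = 4$ ($U{\left(X \right)} = \left(-1 - 1\right)^{2} = \left(-2\right)^{2} = 4$)
$H = 3$ ($H = 3 \left(-1\right)^{2} = 3 \cdot 1 = 3$)
$Z = 0$ ($Z = 0 \cdot 4 = 0$)
$A{\left(n,L \right)} = -4$ ($A{\left(n,L \right)} = 0 - 4 = -4$)
$-4510 + A{\left(H,166 \right)} = -4510 - 4 = -4514$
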